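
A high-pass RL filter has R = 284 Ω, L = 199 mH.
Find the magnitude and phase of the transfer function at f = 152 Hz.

Step 1 — Angular frequency: ω = 2π·152 = 955 rad/s.
Step 2 — Transfer function: H(jω) = jωL/(R + jωL).
Step 3 — Numerator jωL = j·190.1; denominator R + jωL = 284 + j190.1.
Step 4 — H = 0.3093 + j0.4622.
Step 5 — Magnitude: |H| = 0.5562 (-5.1 dB); phase: φ = 56.2°.

|H| = 0.5562 (-5.1 dB), φ = 56.2°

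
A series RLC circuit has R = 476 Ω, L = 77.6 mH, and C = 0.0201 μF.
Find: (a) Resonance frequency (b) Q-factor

Step 1 — Resonance condition Im(Z)=0 gives ω₀ = 1/√(LC).
Step 2 — ω₀ = 1/√(0.0776·2.01e-08) = 2.532e+04 rad/s.
Step 3 — f₀ = ω₀/(2π) = 4030 Hz.
Step 4 — Series Q: Q = ω₀L/R = 2.532e+04·0.0776/476 = 4.128.

(a) f₀ = 4030 Hz  (b) Q = 4.128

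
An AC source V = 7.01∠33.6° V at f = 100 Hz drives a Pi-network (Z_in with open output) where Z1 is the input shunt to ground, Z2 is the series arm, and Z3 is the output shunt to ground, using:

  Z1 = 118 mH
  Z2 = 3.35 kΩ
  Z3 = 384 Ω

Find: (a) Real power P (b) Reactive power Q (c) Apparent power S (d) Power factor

Step 1 — Angular frequency: ω = 2π·f = 2π·100 = 628.3 rad/s.
Step 2 — Component impedances:
  Z1: Z = jωL = j·628.3·0.118 = 0 + j74.14 Ω
  Z2: Z = R = 3350 Ω
  Z3: Z = R = 384 Ω
Step 3 — With open output, the series arm Z2 and the output shunt Z3 appear in series to ground: Z2 + Z3 = 3734 Ω.
Step 4 — Parallel with input shunt Z1: Z_in = Z1 || (Z2 + Z3) = 1.472 + j74.11 Ω = 74.13∠88.9° Ω.
Step 5 — Source phasor: V = 7.01∠33.6° V = 5.839 + j3.879 V.
Step 6 — Current: I = V / Z = 0.05389 - j0.07771 A = 0.09457∠-55.3° A.
Step 7 — Complex power: S = V·I* = 0.01316 + j0.6628 VA.
Step 8 — Real power: P = Re(S) = 0.01316 W.
Step 9 — Reactive power: Q = Im(S) = 0.6628 VAR.
Step 10 — Apparent power: |S| = 0.6629 VA.
Step 11 — Power factor: PF = P/|S| = 0.01985 (lagging).

(a) P = 0.01316 W  (b) Q = 0.6628 VAR  (c) S = 0.6629 VA  (d) PF = 0.01985 (lagging)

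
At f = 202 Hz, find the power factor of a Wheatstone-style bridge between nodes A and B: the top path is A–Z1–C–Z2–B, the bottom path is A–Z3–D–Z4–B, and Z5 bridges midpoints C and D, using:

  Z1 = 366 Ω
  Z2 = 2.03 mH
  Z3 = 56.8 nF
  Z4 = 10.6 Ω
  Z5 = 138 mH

Step 1 — Angular frequency: ω = 2π·f = 2π·202 = 1269 rad/s.
Step 2 — Component impedances:
  Z1: Z = R = 366 Ω
  Z2: Z = jωL = j·1269·0.00203 = 0 + j2.576 Ω
  Z3: Z = 1/(jωC) = -j/(ω·C) = 0 - j1.387e+04 Ω
  Z4: Z = R = 10.6 Ω
  Z5: Z = jωL = j·1269·0.138 = 0 + j175.2 Ω
Step 3 — Bridge requires nodal analysis (the Z5 bridge couples midpoints C and D, so the two paths cannot be reduced to a simple series/parallel combination). Setting node B to ground and injecting 1 A at node A, the 3-node admittance system at A, C, D solves to V_A = Z_AB = 365.9 - j7.108 Ω = 365.9∠-1.1° Ω.
Step 4 — Power factor: PF = cos(φ) = Re(Z)/|Z| = 365.87/365.94 = 0.9998.
Step 5 — Type: Im(Z) = -7.108 ⇒ leading (phase φ = -1.1°).

PF = 0.9998 (leading, φ = -1.1°)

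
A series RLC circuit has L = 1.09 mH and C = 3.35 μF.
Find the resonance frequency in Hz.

Step 1 — Resonance condition Im(Z)=0 gives ω₀ = 1/√(LC).
Step 2 — ω₀ = 1/√(0.00109·3.35e-06) = 1.655e+04 rad/s.
Step 3 — f₀ = ω₀/(2π) = 2634 Hz.

f₀ = 2634 Hz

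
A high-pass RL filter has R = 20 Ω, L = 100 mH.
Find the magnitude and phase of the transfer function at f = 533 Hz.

Step 1 — Angular frequency: ω = 2π·533 = 3349 rad/s.
Step 2 — Transfer function: H(jω) = jωL/(R + jωL).
Step 3 — Numerator jωL = j·334.9; denominator R + jωL = 20 + j334.9.
Step 4 — H = 0.9964 + j0.05951.
Step 5 — Magnitude: |H| = 0.9982 (-0.0 dB); phase: φ = 3.4°.

|H| = 0.9982 (-0.0 dB), φ = 3.4°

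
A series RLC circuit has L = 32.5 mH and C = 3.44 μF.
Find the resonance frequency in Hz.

Step 1 — Resonance condition Im(Z)=0 gives ω₀ = 1/√(LC).
Step 2 — ω₀ = 1/√(0.0325·3.44e-06) = 2991 rad/s.
Step 3 — f₀ = ω₀/(2π) = 476 Hz.

f₀ = 476 Hz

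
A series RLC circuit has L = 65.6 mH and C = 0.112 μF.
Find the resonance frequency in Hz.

Step 1 — Resonance condition Im(Z)=0 gives ω₀ = 1/√(LC).
Step 2 — ω₀ = 1/√(0.0656·1.12e-07) = 1.167e+04 rad/s.
Step 3 — f₀ = ω₀/(2π) = 1857 Hz.

f₀ = 1857 Hz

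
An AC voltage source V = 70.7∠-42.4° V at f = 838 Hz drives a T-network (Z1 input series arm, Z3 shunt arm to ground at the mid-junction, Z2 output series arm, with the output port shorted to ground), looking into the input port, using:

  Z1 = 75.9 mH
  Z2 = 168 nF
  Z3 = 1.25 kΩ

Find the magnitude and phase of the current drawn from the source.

Step 1 — Angular frequency: ω = 2π·f = 2π·838 = 5265 rad/s.
Step 2 — Component impedances:
  Z1: Z = jωL = j·5265·0.0759 = 0 + j399.6 Ω
  Z2: Z = 1/(jωC) = -j/(ω·C) = 0 - j1130 Ω
  Z3: Z = R = 1250 Ω
Step 3 — With the output port shorted to ground, the output series arm Z2 runs from the junction to ground; the shunt arm Z3 also runs from the junction to ground. They appear in parallel: Z3 || Z2 = 562.4 - j621.9 Ω.
Step 4 — Series with input arm Z1: Z_in = Z1 + (Z3 || Z2) = 562.4 - j222.2 Ω = 604.7∠-21.6° Ω.
Step 5 — Source phasor: V = 70.7∠-42.4° V = 52.21 - j47.67 V.
Step 6 — Ohm's law: I = V / Z_total = (52.21 - j47.67) / (562.4 - j222.2) = 0.1093 - j0.04159 A.
Step 7 — Convert to polar: |I| = 0.1169 A, ∠I = -20.8°.

I = 0.1169∠-20.8° A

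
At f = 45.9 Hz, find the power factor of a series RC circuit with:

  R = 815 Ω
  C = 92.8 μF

Step 1 — Angular frequency: ω = 2π·f = 2π·45.9 = 288.4 rad/s.
Step 2 — Component impedances:
  R: Z = R = 815 Ω
  C: Z = 1/(jωC) = -j/(ω·C) = 0 - j37.36 Ω
Step 3 — Series combination: Z_total = R + C = 815 - j37.36 Ω = 815.9∠-2.6° Ω.
Step 4 — Power factor: PF = cos(φ) = Re(Z)/|Z| = 815/815.856 = 0.999.
Step 5 — Type: Im(Z) = -37.36 ⇒ leading (phase φ = -2.6°).

PF = 0.999 (leading, φ = -2.6°)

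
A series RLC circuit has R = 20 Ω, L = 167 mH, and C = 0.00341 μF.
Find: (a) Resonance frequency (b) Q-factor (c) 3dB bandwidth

Step 1 — Resonance condition Im(Z)=0 gives ω₀ = 1/√(LC).
Step 2 — ω₀ = 1/√(0.167·3.41e-09) = 4.19e+04 rad/s.
Step 3 — f₀ = ω₀/(2π) = 6669 Hz.
Step 4 — Series Q: Q = ω₀L/R = 4.19e+04·0.167/20 = 349.9.
Step 5 — 3dB bandwidth: Δω = ω₀/Q = 119.8 rad/s; BW = Δω/(2π) = 19.06 Hz.

(a) f₀ = 6669 Hz  (b) Q = 349.9  (c) BW = 19.06 Hz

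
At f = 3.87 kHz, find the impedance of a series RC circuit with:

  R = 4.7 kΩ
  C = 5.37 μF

Step 1 — Angular frequency: ω = 2π·f = 2π·3870 = 2.432e+04 rad/s.
Step 2 — Component impedances:
  R: Z = R = 4700 Ω
  C: Z = 1/(jωC) = -j/(ω·C) = 0 - j7.658 Ω
Step 3 — Series combination: Z_total = R + C = 4700 - j7.658 Ω = 4700∠-0.1° Ω.

Z = 4700 - j7.658 Ω = 4700∠-0.1° Ω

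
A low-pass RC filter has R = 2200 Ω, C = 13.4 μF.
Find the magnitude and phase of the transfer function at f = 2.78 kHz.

Step 1 — Angular frequency: ω = 2π·2780 = 1.747e+04 rad/s.
Step 2 — Transfer function: H(jω) = 1/(1 + jωRC).
Step 3 — Denominator: 1 + jωRC = 1 + j·1.747e+04·2200·1.34e-05 = 1 + j514.9.
Step 4 — H = 3.771e-06 - j0.001942.
Step 5 — Magnitude: |H| = 0.001942 (-54.2 dB); phase: φ = -89.9°.

|H| = 0.001942 (-54.2 dB), φ = -89.9°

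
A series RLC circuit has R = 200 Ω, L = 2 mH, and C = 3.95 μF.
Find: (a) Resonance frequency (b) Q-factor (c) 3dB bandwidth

Step 1 — Resonance: ω₀ = 1/√(LC) = 1/√(0.002·3.95e-06) = 1.125e+04 rad/s.
Step 2 — f₀ = ω₀/(2π) = 1791 Hz.
Step 3 — Series Q: Q = ω₀L/R = 1.125e+04·0.002/200 = 0.1125.
Step 4 — Bandwidth: Δω = ω₀/Q = 1e+05 rad/s; BW = Δω/(2π) = 1.592e+04 Hz.

(a) f₀ = 1791 Hz  (b) Q = 0.1125  (c) BW = 1.592e+04 Hz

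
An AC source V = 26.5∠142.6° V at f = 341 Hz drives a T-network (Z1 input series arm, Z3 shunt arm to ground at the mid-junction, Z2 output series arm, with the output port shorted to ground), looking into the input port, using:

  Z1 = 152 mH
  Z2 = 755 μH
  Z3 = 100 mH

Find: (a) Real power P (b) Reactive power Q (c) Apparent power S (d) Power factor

Step 1 — Angular frequency: ω = 2π·f = 2π·341 = 2143 rad/s.
Step 2 — Component impedances:
  Z1: Z = jωL = j·2143·0.152 = 0 + j325.7 Ω
  Z2: Z = jωL = j·2143·0.000755 = 0 + j1.618 Ω
  Z3: Z = jωL = j·2143·0.1 = 0 + j214.3 Ω
Step 3 — With the output port shorted to ground, the output series arm Z2 runs from the junction to ground; the shunt arm Z3 also runs from the junction to ground. They appear in parallel: Z3 || Z2 = 0 + j1.606 Ω.
Step 4 — Series with input arm Z1: Z_in = Z1 + (Z3 || Z2) = 0 + j327.3 Ω = 327.3∠90.0° Ω.
Step 5 — Source phasor: V = 26.5∠142.6° V = -21.05 + j16.1 V.
Step 6 — Current: I = V / Z = 0.04918 + j0.06432 A = 0.08097∠52.6° A.
Step 7 — Complex power: S = V·I* = 0 + j2.146 VA.
Step 8 — Real power: P = Re(S) = 0 W.
Step 9 — Reactive power: Q = Im(S) = 2.146 VAR.
Step 10 — Apparent power: |S| = 2.146 VA.
Step 11 — Power factor: PF = P/|S| = 0 (lagging).

(a) P = 0 W  (b) Q = 2.146 VAR  (c) S = 2.146 VA  (d) PF = 0 (lagging)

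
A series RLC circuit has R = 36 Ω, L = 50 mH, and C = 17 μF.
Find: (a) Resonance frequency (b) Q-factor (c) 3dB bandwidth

Step 1 — Resonance: ω₀ = 1/√(LC) = 1/√(0.05·1.7e-05) = 1085 rad/s.
Step 2 — f₀ = ω₀/(2π) = 172.6 Hz.
Step 3 — Series Q: Q = ω₀L/R = 1085·0.05/36 = 1.506.
Step 4 — Bandwidth: Δω = ω₀/Q = 720 rad/s; BW = Δω/(2π) = 114.6 Hz.

(a) f₀ = 172.6 Hz  (b) Q = 1.506  (c) BW = 114.6 Hz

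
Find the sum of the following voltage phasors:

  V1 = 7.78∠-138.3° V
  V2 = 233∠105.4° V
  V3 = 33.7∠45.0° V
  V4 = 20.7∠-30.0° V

Step 1 — Convert each phasor to rectangular form:
  V1 = 7.78·(cos(-138.3°) + j·sin(-138.3°)) = -5.809 - j5.175 V
  V2 = 233·(cos(105.4°) + j·sin(105.4°)) = -61.87 + j224.6 V
  V3 = 33.7·(cos(45.0°) + j·sin(45.0°)) = 23.83 + j23.83 V
  V4 = 20.7·(cos(-30.0°) + j·sin(-30.0°)) = 17.93 - j10.35 V
Step 2 — Sum components: V_total = -25.93 + j232.9 V.
Step 3 — Convert to polar: |V_total| = 234.4 V, ∠V_total = 96.4°.

V_total = 234.4∠96.4° V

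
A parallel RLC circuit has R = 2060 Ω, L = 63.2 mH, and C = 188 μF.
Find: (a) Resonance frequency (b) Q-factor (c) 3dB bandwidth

Step 1 — Resonance: ω₀ = 1/√(LC) = 1/√(0.0632·0.000188) = 290.1 rad/s.
Step 2 — f₀ = ω₀/(2π) = 46.17 Hz.
Step 3 — Parallel Q: Q = R/(ω₀L) = 2060/(290.1·0.0632) = 112.4.
Step 4 — Bandwidth: Δω = ω₀/Q = 2.582 rad/s; BW = Δω/(2π) = 0.411 Hz.

(a) f₀ = 46.17 Hz  (b) Q = 112.4  (c) BW = 0.411 Hz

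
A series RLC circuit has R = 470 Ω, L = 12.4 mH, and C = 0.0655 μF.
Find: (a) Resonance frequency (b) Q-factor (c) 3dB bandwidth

Step 1 — Resonance: ω₀ = 1/√(LC) = 1/√(0.0124·6.55e-08) = 3.509e+04 rad/s.
Step 2 — f₀ = ω₀/(2π) = 5585 Hz.
Step 3 — Series Q: Q = ω₀L/R = 3.509e+04·0.0124/470 = 0.9257.
Step 4 — Bandwidth: Δω = ω₀/Q = 3.79e+04 rad/s; BW = Δω/(2π) = 6032 Hz.

(a) f₀ = 5585 Hz  (b) Q = 0.9257  (c) BW = 6032 Hz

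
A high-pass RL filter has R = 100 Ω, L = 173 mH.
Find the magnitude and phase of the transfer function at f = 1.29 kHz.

Step 1 — Angular frequency: ω = 2π·1290 = 8105 rad/s.
Step 2 — Transfer function: H(jω) = jωL/(R + jωL).
Step 3 — Numerator jωL = j·1402; denominator R + jωL = 100 + j1402.
Step 4 — H = 0.9949 + j0.07095.
Step 5 — Magnitude: |H| = 0.9975 (-0.0 dB); phase: φ = 4.1°.

|H| = 0.9975 (-0.0 dB), φ = 4.1°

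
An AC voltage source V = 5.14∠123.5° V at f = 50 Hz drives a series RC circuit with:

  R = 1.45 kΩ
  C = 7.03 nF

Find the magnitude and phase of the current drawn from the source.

Step 1 — Angular frequency: ω = 2π·f = 2π·50 = 314.2 rad/s.
Step 2 — Component impedances:
  R: Z = R = 1450 Ω
  C: Z = 1/(jωC) = -j/(ω·C) = 0 - j4.528e+05 Ω
Step 3 — Series combination: Z_total = R + C = 1450 - j4.528e+05 Ω = 4.528e+05∠-89.8° Ω.
Step 4 — Source phasor: V = 5.14∠123.5° V = -2.837 + j4.286 V.
Step 5 — Ohm's law: I = V / Z_total = (-2.837 + j4.286) / (1450 - j4.528e+05) = -9.486e-06 - j6.235e-06 A.
Step 6 — Convert to polar: |I| = 1.135e-05 A, ∠I = -146.7°.

I = 1.135e-05∠-146.7° A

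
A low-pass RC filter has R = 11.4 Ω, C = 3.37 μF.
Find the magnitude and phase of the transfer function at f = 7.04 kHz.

Step 1 — Angular frequency: ω = 2π·7040 = 4.423e+04 rad/s.
Step 2 — Transfer function: H(jω) = 1/(1 + jωRC).
Step 3 — Denominator: 1 + jωRC = 1 + j·4.423e+04·11.4·3.37e-06 = 1 + j1.699.
Step 4 — H = 0.2572 - j0.4371.
Step 5 — Magnitude: |H| = 0.5072 (-5.9 dB); phase: φ = -59.5°.

|H| = 0.5072 (-5.9 dB), φ = -59.5°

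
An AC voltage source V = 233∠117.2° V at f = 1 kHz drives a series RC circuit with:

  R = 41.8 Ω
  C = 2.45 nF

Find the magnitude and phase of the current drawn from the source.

Step 1 — Angular frequency: ω = 2π·f = 2π·1000 = 6283 rad/s.
Step 2 — Component impedances:
  R: Z = R = 41.8 Ω
  C: Z = 1/(jωC) = -j/(ω·C) = 0 - j6.496e+04 Ω
Step 3 — Series combination: Z_total = R + C = 41.8 - j6.496e+04 Ω = 6.496e+04∠-90.0° Ω.
Step 4 — Source phasor: V = 233∠117.2° V = -106.5 + j207.2 V.
Step 5 — Ohm's law: I = V / Z_total = (-106.5 + j207.2) / (41.8 - j6.496e+04) = -0.003191 - j0.001637 A.
Step 6 — Convert to polar: |I| = 0.003587 A, ∠I = -152.8°.

I = 0.003587∠-152.8° A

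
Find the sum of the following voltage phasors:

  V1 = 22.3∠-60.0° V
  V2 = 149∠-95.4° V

Step 1 — Convert each phasor to rectangular form:
  V1 = 22.3·(cos(-60.0°) + j·sin(-60.0°)) = 11.15 - j19.31 V
  V2 = 149·(cos(-95.4°) + j·sin(-95.4°)) = -14.02 - j148.3 V
Step 2 — Sum components: V_total = -2.872 - j167.7 V.
Step 3 — Convert to polar: |V_total| = 167.7 V, ∠V_total = -91.0°.

V_total = 167.7∠-91.0° V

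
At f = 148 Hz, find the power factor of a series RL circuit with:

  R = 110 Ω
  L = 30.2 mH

Step 1 — Angular frequency: ω = 2π·f = 2π·148 = 929.9 rad/s.
Step 2 — Component impedances:
  R: Z = R = 110 Ω
  L: Z = jωL = j·929.9·0.0302 = 0 + j28.08 Ω
Step 3 — Series combination: Z_total = R + L = 110 + j28.08 Ω = 113.5∠14.3° Ω.
Step 4 — Power factor: PF = cos(φ) = Re(Z)/|Z| = 110/113.53 = 0.9689.
Step 5 — Type: Im(Z) = 28.08 ⇒ lagging (phase φ = 14.3°).

PF = 0.9689 (lagging, φ = 14.3°)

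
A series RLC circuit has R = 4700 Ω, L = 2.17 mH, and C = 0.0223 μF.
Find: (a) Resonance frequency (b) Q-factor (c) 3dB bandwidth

Step 1 — Resonance: ω₀ = 1/√(LC) = 1/√(0.00217·2.23e-08) = 1.438e+05 rad/s.
Step 2 — f₀ = ω₀/(2π) = 2.288e+04 Hz.
Step 3 — Series Q: Q = ω₀L/R = 1.438e+05·0.00217/4700 = 0.06637.
Step 4 — Bandwidth: Δω = ω₀/Q = 2.166e+06 rad/s; BW = Δω/(2π) = 3.447e+05 Hz.

(a) f₀ = 2.288e+04 Hz  (b) Q = 0.06637  (c) BW = 3.447e+05 Hz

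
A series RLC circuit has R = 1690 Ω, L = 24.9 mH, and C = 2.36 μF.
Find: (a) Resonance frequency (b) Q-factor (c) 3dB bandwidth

Step 1 — Resonance: ω₀ = 1/√(LC) = 1/√(0.0249·2.36e-06) = 4125 rad/s.
Step 2 — f₀ = ω₀/(2π) = 656.5 Hz.
Step 3 — Series Q: Q = ω₀L/R = 4125·0.0249/1690 = 0.06078.
Step 4 — Bandwidth: Δω = ω₀/Q = 6.787e+04 rad/s; BW = Δω/(2π) = 1.08e+04 Hz.

(a) f₀ = 656.5 Hz  (b) Q = 0.06078  (c) BW = 1.08e+04 Hz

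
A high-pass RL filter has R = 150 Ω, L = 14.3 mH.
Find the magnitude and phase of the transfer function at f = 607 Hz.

Step 1 — Angular frequency: ω = 2π·607 = 3814 rad/s.
Step 2 — Transfer function: H(jω) = jωL/(R + jωL).
Step 3 — Numerator jωL = j·54.54; denominator R + jωL = 150 + j54.54.
Step 4 — H = 0.1168 + j0.3211.
Step 5 — Magnitude: |H| = 0.3417 (-9.3 dB); phase: φ = 70.0°.

|H| = 0.3417 (-9.3 dB), φ = 70.0°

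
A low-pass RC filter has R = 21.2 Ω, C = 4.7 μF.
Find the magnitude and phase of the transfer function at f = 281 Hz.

Step 1 — Angular frequency: ω = 2π·281 = 1766 rad/s.
Step 2 — Transfer function: H(jω) = 1/(1 + jωRC).
Step 3 — Denominator: 1 + jωRC = 1 + j·1766·21.2·4.7e-06 = 1 + j0.1759.
Step 4 — H = 0.97 - j0.1706.
Step 5 — Magnitude: |H| = 0.9849 (-0.1 dB); phase: φ = -10.0°.

|H| = 0.9849 (-0.1 dB), φ = -10.0°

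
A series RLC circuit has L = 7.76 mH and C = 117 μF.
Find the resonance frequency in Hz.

Step 1 — Resonance condition Im(Z)=0 gives ω₀ = 1/√(LC).
Step 2 — ω₀ = 1/√(0.00776·0.000117) = 1049 rad/s.
Step 3 — f₀ = ω₀/(2π) = 167 Hz.

f₀ = 167 Hz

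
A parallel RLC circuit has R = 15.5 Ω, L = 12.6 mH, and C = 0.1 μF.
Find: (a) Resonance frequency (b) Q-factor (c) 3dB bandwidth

Step 1 — Resonance: ω₀ = 1/√(LC) = 1/√(0.0126·1e-07) = 2.817e+04 rad/s.
Step 2 — f₀ = ω₀/(2π) = 4484 Hz.
Step 3 — Parallel Q: Q = R/(ω₀L) = 15.5/(2.817e+04·0.0126) = 0.04367.
Step 4 — Bandwidth: Δω = ω₀/Q = 6.452e+05 rad/s; BW = Δω/(2π) = 1.027e+05 Hz.

(a) f₀ = 4484 Hz  (b) Q = 0.04367  (c) BW = 1.027e+05 Hz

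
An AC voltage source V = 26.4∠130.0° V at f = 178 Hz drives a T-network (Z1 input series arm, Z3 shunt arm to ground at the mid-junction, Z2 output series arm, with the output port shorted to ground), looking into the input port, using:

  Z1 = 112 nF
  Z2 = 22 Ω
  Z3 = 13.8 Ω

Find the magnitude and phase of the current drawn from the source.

Step 1 — Angular frequency: ω = 2π·f = 2π·178 = 1118 rad/s.
Step 2 — Component impedances:
  Z1: Z = 1/(jωC) = -j/(ω·C) = 0 - j7983 Ω
  Z2: Z = R = 22 Ω
  Z3: Z = R = 13.8 Ω
Step 3 — With the output port shorted to ground, the output series arm Z2 runs from the junction to ground; the shunt arm Z3 also runs from the junction to ground. They appear in parallel: Z3 || Z2 = 8.48 Ω.
Step 4 — Series with input arm Z1: Z_in = Z1 + (Z3 || Z2) = 8.48 - j7983 Ω = 7983∠-89.9° Ω.
Step 5 — Source phasor: V = 26.4∠130.0° V = -16.97 + j20.22 V.
Step 6 — Ohm's law: I = V / Z_total = (-16.97 + j20.22) / (8.48 - j7983) = -0.002535 - j0.002123 A.
Step 7 — Convert to polar: |I| = 0.003307 A, ∠I = -140.1°.

I = 0.003307∠-140.1° A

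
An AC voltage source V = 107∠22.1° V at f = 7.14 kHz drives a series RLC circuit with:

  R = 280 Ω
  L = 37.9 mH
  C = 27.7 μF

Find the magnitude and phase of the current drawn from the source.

Step 1 — Angular frequency: ω = 2π·f = 2π·7140 = 4.486e+04 rad/s.
Step 2 — Component impedances:
  R: Z = R = 280 Ω
  L: Z = jωL = j·4.486e+04·0.0379 = 0 + j1700 Ω
  C: Z = 1/(jωC) = -j/(ω·C) = 0 - j0.8047 Ω
Step 3 — Series combination: Z_total = R + L + C = 280 + j1699 Ω = 1722∠80.6° Ω.
Step 4 — Source phasor: V = 107∠22.1° V = 99.14 + j40.26 V.
Step 5 — Ohm's law: I = V / Z_total = (99.14 + j40.26) / (280 + j1699) = 0.03242 - j0.05299 A.
Step 6 — Convert to polar: |I| = 0.06212 A, ∠I = -58.5°.

I = 0.06212∠-58.5° A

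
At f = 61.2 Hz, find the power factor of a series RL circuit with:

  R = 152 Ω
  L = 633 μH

Step 1 — Angular frequency: ω = 2π·f = 2π·61.2 = 384.5 rad/s.
Step 2 — Component impedances:
  R: Z = R = 152 Ω
  L: Z = jωL = j·384.5·0.000633 = 0 + j0.2434 Ω
Step 3 — Series combination: Z_total = R + L = 152 + j0.2434 Ω = 152∠0.1° Ω.
Step 4 — Power factor: PF = cos(φ) = Re(Z)/|Z| = 152/152 = 1.
Step 5 — Type: Im(Z) = 0.2434 ⇒ lagging (phase φ = 0.1°).

PF = 1 (lagging, φ = 0.1°)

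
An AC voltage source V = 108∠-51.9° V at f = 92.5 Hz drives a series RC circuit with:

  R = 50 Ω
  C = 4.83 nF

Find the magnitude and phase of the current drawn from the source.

Step 1 — Angular frequency: ω = 2π·f = 2π·92.5 = 581.2 rad/s.
Step 2 — Component impedances:
  R: Z = R = 50 Ω
  C: Z = 1/(jωC) = -j/(ω·C) = 0 - j3.562e+05 Ω
Step 3 — Series combination: Z_total = R + C = 50 - j3.562e+05 Ω = 3.562e+05∠-90.0° Ω.
Step 4 — Source phasor: V = 108∠-51.9° V = 66.64 - j84.99 V.
Step 5 — Ohm's law: I = V / Z_total = (66.64 - j84.99) / (50 - j3.562e+05) = 0.0002386 + j0.000187 A.
Step 6 — Convert to polar: |I| = 0.0003032 A, ∠I = 38.1°.

I = 0.0003032∠38.1° A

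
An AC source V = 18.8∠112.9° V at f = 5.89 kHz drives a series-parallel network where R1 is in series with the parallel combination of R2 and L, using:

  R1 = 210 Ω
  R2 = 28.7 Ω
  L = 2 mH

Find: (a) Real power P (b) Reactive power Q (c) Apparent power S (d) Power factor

Step 1 — Angular frequency: ω = 2π·f = 2π·5890 = 3.701e+04 rad/s.
Step 2 — Component impedances:
  R1: Z = R = 210 Ω
  R2: Z = R = 28.7 Ω
  L: Z = jωL = j·3.701e+04·0.002 = 0 + j74.02 Ω
Step 3 — Parallel branch: R2 || L = 1/(1/R2 + 1/L) = 24.95 + j9.674 Ω.
Step 4 — Series with R1: Z_total = R1 + (R2 || L) = 234.9 + j9.674 Ω = 235.1∠2.4° Ω.
Step 5 — Source phasor: V = 18.8∠112.9° V = -7.316 + j17.32 V.
Step 6 — Current: I = V / Z = -0.02805 + j0.07487 A = 0.07995∠110.5° A.
Step 7 — Complex power: S = V·I* = 1.502 + j0.06184 VA.
Step 8 — Real power: P = Re(S) = 1.502 W.
Step 9 — Reactive power: Q = Im(S) = 0.06184 VAR.
Step 10 — Apparent power: |S| = 1.503 VA.
Step 11 — Power factor: PF = P/|S| = 0.9992 (lagging).

(a) P = 1.502 W  (b) Q = 0.06184 VAR  (c) S = 1.503 VA  (d) PF = 0.9992 (lagging)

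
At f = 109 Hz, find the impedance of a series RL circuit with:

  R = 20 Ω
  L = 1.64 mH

Step 1 — Angular frequency: ω = 2π·f = 2π·109 = 684.9 rad/s.
Step 2 — Component impedances:
  R: Z = R = 20 Ω
  L: Z = jωL = j·684.9·0.00164 = 0 + j1.123 Ω
Step 3 — Series combination: Z_total = R + L = 20 + j1.123 Ω = 20.03∠3.2° Ω.

Z = 20 + j1.123 Ω = 20.03∠3.2° Ω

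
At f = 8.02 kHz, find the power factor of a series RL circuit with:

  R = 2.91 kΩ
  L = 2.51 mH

Step 1 — Angular frequency: ω = 2π·f = 2π·8020 = 5.039e+04 rad/s.
Step 2 — Component impedances:
  R: Z = R = 2910 Ω
  L: Z = jωL = j·5.039e+04·0.00251 = 0 + j126.5 Ω
Step 3 — Series combination: Z_total = R + L = 2910 + j126.5 Ω = 2913∠2.5° Ω.
Step 4 — Power factor: PF = cos(φ) = Re(Z)/|Z| = 2910/2912.7 = 0.9991.
Step 5 — Type: Im(Z) = 126.5 ⇒ lagging (phase φ = 2.5°).

PF = 0.9991 (lagging, φ = 2.5°)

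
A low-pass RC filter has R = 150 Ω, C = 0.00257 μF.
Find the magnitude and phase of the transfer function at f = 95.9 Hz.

Step 1 — Angular frequency: ω = 2π·95.9 = 602.6 rad/s.
Step 2 — Transfer function: H(jω) = 1/(1 + jωRC).
Step 3 — Denominator: 1 + jωRC = 1 + j·602.6·150·2.57e-09 = 1 + j0.0002323.
Step 4 — H = 1 - j0.0002323.
Step 5 — Magnitude: |H| = 1 (-0.0 dB); phase: φ = -0.0°.

|H| = 1 (-0.0 dB), φ = -0.0°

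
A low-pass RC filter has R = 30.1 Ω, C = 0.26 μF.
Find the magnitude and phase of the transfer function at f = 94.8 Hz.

Step 1 — Angular frequency: ω = 2π·94.8 = 595.6 rad/s.
Step 2 — Transfer function: H(jω) = 1/(1 + jωRC).
Step 3 — Denominator: 1 + jωRC = 1 + j·595.6·30.1·2.6e-07 = 1 + j0.004662.
Step 4 — H = 1 - j0.004661.
Step 5 — Magnitude: |H| = 1 (-0.0 dB); phase: φ = -0.3°.

|H| = 1 (-0.0 dB), φ = -0.3°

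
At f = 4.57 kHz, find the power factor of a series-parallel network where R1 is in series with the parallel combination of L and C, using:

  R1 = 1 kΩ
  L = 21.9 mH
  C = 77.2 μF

Step 1 — Angular frequency: ω = 2π·f = 2π·4570 = 2.871e+04 rad/s.
Step 2 — Component impedances:
  R1: Z = R = 1000 Ω
  L: Z = jωL = j·2.871e+04·0.0219 = 0 + j628.8 Ω
  C: Z = 1/(jωC) = -j/(ω·C) = 0 - j0.4511 Ω
Step 3 — Parallel branch: L || C = 1/(1/L + 1/C) = 0 - j0.4514 Ω.
Step 4 — Series with R1: Z_total = R1 + (L || C) = 1000 - j0.4514 Ω = 1000∠-0.0° Ω.
Step 5 — Power factor: PF = cos(φ) = Re(Z)/|Z| = 1000/1000 = 1.
Step 6 — Type: Im(Z) = -0.4514 ⇒ leading (phase φ = -0.0°).

PF = 1 (leading, φ = -0.0°)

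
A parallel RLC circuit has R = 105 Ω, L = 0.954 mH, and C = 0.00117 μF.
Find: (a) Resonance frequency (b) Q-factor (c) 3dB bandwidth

Step 1 — Resonance: ω₀ = 1/√(LC) = 1/√(0.000954·1.17e-09) = 9.465e+05 rad/s.
Step 2 — f₀ = ω₀/(2π) = 1.506e+05 Hz.
Step 3 — Parallel Q: Q = R/(ω₀L) = 105/(9.465e+05·0.000954) = 0.1163.
Step 4 — Bandwidth: Δω = ω₀/Q = 8.14e+06 rad/s; BW = Δω/(2π) = 1.296e+06 Hz.

(a) f₀ = 1.506e+05 Hz  (b) Q = 0.1163  (c) BW = 1.296e+06 Hz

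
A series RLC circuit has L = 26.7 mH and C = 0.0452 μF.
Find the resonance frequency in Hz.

Step 1 — Resonance condition Im(Z)=0 gives ω₀ = 1/√(LC).
Step 2 — ω₀ = 1/√(0.0267·4.52e-08) = 2.879e+04 rad/s.
Step 3 — f₀ = ω₀/(2π) = 4581 Hz.

f₀ = 4581 Hz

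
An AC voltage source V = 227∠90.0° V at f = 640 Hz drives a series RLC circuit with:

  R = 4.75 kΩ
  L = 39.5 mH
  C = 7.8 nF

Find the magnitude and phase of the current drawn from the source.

Step 1 — Angular frequency: ω = 2π·f = 2π·640 = 4021 rad/s.
Step 2 — Component impedances:
  R: Z = R = 4750 Ω
  L: Z = jωL = j·4021·0.0395 = 0 + j158.8 Ω
  C: Z = 1/(jωC) = -j/(ω·C) = 0 - j3.188e+04 Ω
Step 3 — Series combination: Z_total = R + L + C = 4750 - j3.172e+04 Ω = 3.208e+04∠-81.5° Ω.
Step 4 — Source phasor: V = 227∠90.0° V = 0 + j227 V.
Step 5 — Ohm's law: I = V / Z_total = (0 + j227) / (4750 - j3.172e+04) = -0.006999 + j0.001048 A.
Step 6 — Convert to polar: |I| = 0.007077 A, ∠I = 171.5°.

I = 0.007077∠171.5° A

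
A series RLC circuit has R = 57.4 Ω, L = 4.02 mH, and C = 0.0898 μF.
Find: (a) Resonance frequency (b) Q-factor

Step 1 — Resonance condition Im(Z)=0 gives ω₀ = 1/√(LC).
Step 2 — ω₀ = 1/√(0.00402·8.98e-08) = 5.263e+04 rad/s.
Step 3 — f₀ = ω₀/(2π) = 8377 Hz.
Step 4 — Series Q: Q = ω₀L/R = 5.263e+04·0.00402/57.4 = 3.686.

(a) f₀ = 8377 Hz  (b) Q = 3.686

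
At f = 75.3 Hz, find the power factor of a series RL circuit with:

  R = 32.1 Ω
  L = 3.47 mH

Step 1 — Angular frequency: ω = 2π·f = 2π·75.3 = 473.1 rad/s.
Step 2 — Component impedances:
  R: Z = R = 32.1 Ω
  L: Z = jωL = j·473.1·0.00347 = 0 + j1.642 Ω
Step 3 — Series combination: Z_total = R + L = 32.1 + j1.642 Ω = 32.14∠2.9° Ω.
Step 4 — Power factor: PF = cos(φ) = Re(Z)/|Z| = 32.1/32.142 = 0.9987.
Step 5 — Type: Im(Z) = 1.642 ⇒ lagging (phase φ = 2.9°).

PF = 0.9987 (lagging, φ = 2.9°)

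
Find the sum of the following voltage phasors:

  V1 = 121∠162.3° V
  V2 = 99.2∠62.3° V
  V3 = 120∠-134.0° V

Step 1 — Convert each phasor to rectangular form:
  V1 = 121·(cos(162.3°) + j·sin(162.3°)) = -115.3 + j36.79 V
  V2 = 99.2·(cos(62.3°) + j·sin(62.3°)) = 46.11 + j87.83 V
  V3 = 120·(cos(-134.0°) + j·sin(-134.0°)) = -83.36 - j86.32 V
Step 2 — Sum components: V_total = -152.5 + j38.3 V.
Step 3 — Convert to polar: |V_total| = 157.3 V, ∠V_total = 165.9°.

V_total = 157.3∠165.9° V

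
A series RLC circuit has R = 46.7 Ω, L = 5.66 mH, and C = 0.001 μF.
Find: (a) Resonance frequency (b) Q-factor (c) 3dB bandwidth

Step 1 — Resonance condition Im(Z)=0 gives ω₀ = 1/√(LC).
Step 2 — ω₀ = 1/√(0.00566·1e-09) = 4.203e+05 rad/s.
Step 3 — f₀ = ω₀/(2π) = 6.69e+04 Hz.
Step 4 — Series Q: Q = ω₀L/R = 4.203e+05·0.00566/46.7 = 50.94.
Step 5 — 3dB bandwidth: Δω = ω₀/Q = 8251 rad/s; BW = Δω/(2π) = 1313 Hz.

(a) f₀ = 6.69e+04 Hz  (b) Q = 50.94  (c) BW = 1313 Hz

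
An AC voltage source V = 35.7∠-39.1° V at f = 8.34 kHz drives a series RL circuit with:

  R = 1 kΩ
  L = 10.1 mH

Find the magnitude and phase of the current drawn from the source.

Step 1 — Angular frequency: ω = 2π·f = 2π·8340 = 5.24e+04 rad/s.
Step 2 — Component impedances:
  R: Z = R = 1000 Ω
  L: Z = jωL = j·5.24e+04·0.0101 = 0 + j529.3 Ω
Step 3 — Series combination: Z_total = R + L = 1000 + j529.3 Ω = 1131∠27.9° Ω.
Step 4 — Source phasor: V = 35.7∠-39.1° V = 27.7 - j22.52 V.
Step 5 — Ohm's law: I = V / Z_total = (27.7 - j22.52) / (1000 + j529.3) = 0.01233 - j0.02904 A.
Step 6 — Convert to polar: |I| = 0.03155 A, ∠I = -67.0°.

I = 0.03155∠-67.0° A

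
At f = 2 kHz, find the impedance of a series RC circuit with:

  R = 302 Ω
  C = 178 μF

Step 1 — Angular frequency: ω = 2π·f = 2π·2000 = 1.257e+04 rad/s.
Step 2 — Component impedances:
  R: Z = R = 302 Ω
  C: Z = 1/(jωC) = -j/(ω·C) = 0 - j0.4471 Ω
Step 3 — Series combination: Z_total = R + C = 302 - j0.4471 Ω = 302∠-0.1° Ω.

Z = 302 - j0.4471 Ω = 302∠-0.1° Ω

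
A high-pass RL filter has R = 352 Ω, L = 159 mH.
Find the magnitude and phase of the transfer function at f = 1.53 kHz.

Step 1 — Angular frequency: ω = 2π·1530 = 9613 rad/s.
Step 2 — Transfer function: H(jω) = jωL/(R + jωL).
Step 3 — Numerator jωL = j·1529; denominator R + jωL = 352 + j1529.
Step 4 — H = 0.9496 + j0.2187.
Step 5 — Magnitude: |H| = 0.9745 (-0.2 dB); phase: φ = 13.0°.

|H| = 0.9745 (-0.2 dB), φ = 13.0°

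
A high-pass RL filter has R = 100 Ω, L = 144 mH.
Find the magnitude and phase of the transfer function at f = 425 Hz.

Step 1 — Angular frequency: ω = 2π·425 = 2670 rad/s.
Step 2 — Transfer function: H(jω) = jωL/(R + jωL).
Step 3 — Numerator jωL = j·384.5; denominator R + jωL = 100 + j384.5.
Step 4 — H = 0.9367 + j0.2436.
Step 5 — Magnitude: |H| = 0.9678 (-0.3 dB); phase: φ = 14.6°.

|H| = 0.9678 (-0.3 dB), φ = 14.6°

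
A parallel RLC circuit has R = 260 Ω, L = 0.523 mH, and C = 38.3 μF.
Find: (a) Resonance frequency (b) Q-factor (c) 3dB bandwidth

Step 1 — Resonance: ω₀ = 1/√(LC) = 1/√(0.000523·3.83e-05) = 7066 rad/s.
Step 2 — f₀ = ω₀/(2π) = 1125 Hz.
Step 3 — Parallel Q: Q = R/(ω₀L) = 260/(7066·0.000523) = 70.36.
Step 4 — Bandwidth: Δω = ω₀/Q = 100.4 rad/s; BW = Δω/(2π) = 15.98 Hz.

(a) f₀ = 1125 Hz  (b) Q = 70.36  (c) BW = 15.98 Hz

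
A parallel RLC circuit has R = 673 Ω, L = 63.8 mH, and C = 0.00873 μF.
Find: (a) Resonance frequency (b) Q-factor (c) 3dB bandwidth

Step 1 — Resonance: ω₀ = 1/√(LC) = 1/√(0.0638·8.73e-09) = 4.237e+04 rad/s.
Step 2 — f₀ = ω₀/(2π) = 6744 Hz.
Step 3 — Parallel Q: Q = R/(ω₀L) = 673/(4.237e+04·0.0638) = 0.2489.
Step 4 — Bandwidth: Δω = ω₀/Q = 1.702e+05 rad/s; BW = Δω/(2π) = 2.709e+04 Hz.

(a) f₀ = 6744 Hz  (b) Q = 0.2489  (c) BW = 2.709e+04 Hz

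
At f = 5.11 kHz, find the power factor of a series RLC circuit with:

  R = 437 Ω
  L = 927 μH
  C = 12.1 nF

Step 1 — Angular frequency: ω = 2π·f = 2π·5110 = 3.211e+04 rad/s.
Step 2 — Component impedances:
  R: Z = R = 437 Ω
  L: Z = jωL = j·3.211e+04·0.000927 = 0 + j29.76 Ω
  C: Z = 1/(jωC) = -j/(ω·C) = 0 - j2574 Ω
Step 3 — Series combination: Z_total = R + L + C = 437 - j2544 Ω = 2582∠-80.3° Ω.
Step 4 — Power factor: PF = cos(φ) = Re(Z)/|Z| = 437/2581.5 = 0.1693.
Step 5 — Type: Im(Z) = -2544 ⇒ leading (phase φ = -80.3°).

PF = 0.1693 (leading, φ = -80.3°)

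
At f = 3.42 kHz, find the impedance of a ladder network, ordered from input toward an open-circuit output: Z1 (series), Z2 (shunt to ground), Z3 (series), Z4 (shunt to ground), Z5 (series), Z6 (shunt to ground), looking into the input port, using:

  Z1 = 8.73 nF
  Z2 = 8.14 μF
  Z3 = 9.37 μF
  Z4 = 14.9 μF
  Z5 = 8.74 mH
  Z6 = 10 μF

Step 1 — Angular frequency: ω = 2π·f = 2π·3420 = 2.149e+04 rad/s.
Step 2 — Component impedances:
  Z1: Z = 1/(jωC) = -j/(ω·C) = 0 - j5331 Ω
  Z2: Z = 1/(jωC) = -j/(ω·C) = 0 - j5.717 Ω
  Z3: Z = 1/(jωC) = -j/(ω·C) = 0 - j4.967 Ω
  Z4: Z = 1/(jωC) = -j/(ω·C) = 0 - j3.123 Ω
  Z5: Z = jωL = j·2.149e+04·0.00874 = 0 + j187.8 Ω
  Z6: Z = 1/(jωC) = -j/(ω·C) = 0 - j4.654 Ω
Step 3 — Ladder network (open output): work backward from the far end, alternating series and parallel combinations. Z_in = 0 - j5334 Ω = 5334∠-90.0° Ω.

Z = 0 - j5334 Ω = 5334∠-90.0° Ω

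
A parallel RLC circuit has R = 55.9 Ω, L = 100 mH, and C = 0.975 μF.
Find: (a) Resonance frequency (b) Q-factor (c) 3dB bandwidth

Step 1 — Resonance: ω₀ = 1/√(LC) = 1/√(0.1·9.75e-07) = 3203 rad/s.
Step 2 — f₀ = ω₀/(2π) = 509.7 Hz.
Step 3 — Parallel Q: Q = R/(ω₀L) = 55.9/(3203·0.1) = 0.1745.
Step 4 — Bandwidth: Δω = ω₀/Q = 1.835e+04 rad/s; BW = Δω/(2π) = 2920 Hz.

(a) f₀ = 509.7 Hz  (b) Q = 0.1745  (c) BW = 2920 Hz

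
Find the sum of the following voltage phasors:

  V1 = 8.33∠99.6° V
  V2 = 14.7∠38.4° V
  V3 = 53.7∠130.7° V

Step 1 — Convert each phasor to rectangular form:
  V1 = 8.33·(cos(99.6°) + j·sin(99.6°)) = -1.389 + j8.213 V
  V2 = 14.7·(cos(38.4°) + j·sin(38.4°)) = 11.52 + j9.131 V
  V3 = 53.7·(cos(130.7°) + j·sin(130.7°)) = -35.02 + j40.71 V
Step 2 — Sum components: V_total = -24.89 + j58.06 V.
Step 3 — Convert to polar: |V_total| = 63.17 V, ∠V_total = 113.2°.

V_total = 63.17∠113.2° V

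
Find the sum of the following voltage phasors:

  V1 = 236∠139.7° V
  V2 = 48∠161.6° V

Step 1 — Convert each phasor to rectangular form:
  V1 = 236·(cos(139.7°) + j·sin(139.7°)) = -180 + j152.6 V
  V2 = 48·(cos(161.6°) + j·sin(161.6°)) = -45.55 + j15.15 V
Step 2 — Sum components: V_total = -225.5 + j167.8 V.
Step 3 — Convert to polar: |V_total| = 281.1 V, ∠V_total = 143.4°.

V_total = 281.1∠143.4° V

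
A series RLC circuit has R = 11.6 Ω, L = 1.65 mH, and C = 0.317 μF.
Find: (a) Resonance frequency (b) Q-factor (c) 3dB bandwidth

Step 1 — Resonance: ω₀ = 1/√(LC) = 1/√(0.00165·3.17e-07) = 4.372e+04 rad/s.
Step 2 — f₀ = ω₀/(2π) = 6959 Hz.
Step 3 — Series Q: Q = ω₀L/R = 4.372e+04·0.00165/11.6 = 6.219.
Step 4 — Bandwidth: Δω = ω₀/Q = 7030 rad/s; BW = Δω/(2π) = 1119 Hz.

(a) f₀ = 6959 Hz  (b) Q = 6.219  (c) BW = 1119 Hz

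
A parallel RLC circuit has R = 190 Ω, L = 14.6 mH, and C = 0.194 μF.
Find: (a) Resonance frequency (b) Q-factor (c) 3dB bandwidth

Step 1 — Resonance: ω₀ = 1/√(LC) = 1/√(0.0146·1.94e-07) = 1.879e+04 rad/s.
Step 2 — f₀ = ω₀/(2π) = 2990 Hz.
Step 3 — Parallel Q: Q = R/(ω₀L) = 190/(1.879e+04·0.0146) = 0.6926.
Step 4 — Bandwidth: Δω = ω₀/Q = 2.713e+04 rad/s; BW = Δω/(2π) = 4318 Hz.

(a) f₀ = 2990 Hz  (b) Q = 0.6926  (c) BW = 4318 Hz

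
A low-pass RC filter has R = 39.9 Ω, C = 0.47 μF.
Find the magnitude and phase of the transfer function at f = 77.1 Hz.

Step 1 — Angular frequency: ω = 2π·77.1 = 484.4 rad/s.
Step 2 — Transfer function: H(jω) = 1/(1 + jωRC).
Step 3 — Denominator: 1 + jωRC = 1 + j·484.4·39.9·4.7e-07 = 1 + j0.009085.
Step 4 — H = 0.9999 - j0.009084.
Step 5 — Magnitude: |H| = 1 (-0.0 dB); phase: φ = -0.5°.

|H| = 1 (-0.0 dB), φ = -0.5°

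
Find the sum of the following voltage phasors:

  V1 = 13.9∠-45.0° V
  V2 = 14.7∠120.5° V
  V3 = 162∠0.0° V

Step 1 — Convert each phasor to rectangular form:
  V1 = 13.9·(cos(-45.0°) + j·sin(-45.0°)) = 9.829 - j9.829 V
  V2 = 14.7·(cos(120.5°) + j·sin(120.5°)) = -7.461 + j12.67 V
  V3 = 162·(cos(0.0°) + j·sin(0.0°)) = 162 V
Step 2 — Sum components: V_total = 164.4 + j2.837 V.
Step 3 — Convert to polar: |V_total| = 164.4 V, ∠V_total = 1.0°.

V_total = 164.4∠1.0° V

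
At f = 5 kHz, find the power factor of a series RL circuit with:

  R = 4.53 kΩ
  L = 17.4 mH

Step 1 — Angular frequency: ω = 2π·f = 2π·5000 = 3.142e+04 rad/s.
Step 2 — Component impedances:
  R: Z = R = 4530 Ω
  L: Z = jωL = j·3.142e+04·0.0174 = 0 + j546.6 Ω
Step 3 — Series combination: Z_total = R + L = 4530 + j546.6 Ω = 4563∠6.9° Ω.
Step 4 — Power factor: PF = cos(φ) = Re(Z)/|Z| = 4530/4563 = 0.9928.
Step 5 — Type: Im(Z) = 546.6 ⇒ lagging (phase φ = 6.9°).

PF = 0.9928 (lagging, φ = 6.9°)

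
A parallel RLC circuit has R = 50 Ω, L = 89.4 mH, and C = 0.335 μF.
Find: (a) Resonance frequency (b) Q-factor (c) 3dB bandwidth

Step 1 — Resonance: ω₀ = 1/√(LC) = 1/√(0.0894·3.35e-07) = 5778 rad/s.
Step 2 — f₀ = ω₀/(2π) = 919.7 Hz.
Step 3 — Parallel Q: Q = R/(ω₀L) = 50/(5778·0.0894) = 0.09679.
Step 4 — Bandwidth: Δω = ω₀/Q = 5.97e+04 rad/s; BW = Δω/(2π) = 9502 Hz.

(a) f₀ = 919.7 Hz  (b) Q = 0.09679  (c) BW = 9502 Hz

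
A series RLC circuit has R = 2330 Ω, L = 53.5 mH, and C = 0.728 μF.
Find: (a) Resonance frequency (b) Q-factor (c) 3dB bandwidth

Step 1 — Resonance: ω₀ = 1/√(LC) = 1/√(0.0535·7.28e-07) = 5067 rad/s.
Step 2 — f₀ = ω₀/(2π) = 806.5 Hz.
Step 3 — Series Q: Q = ω₀L/R = 5067·0.0535/2330 = 0.1163.
Step 4 — Bandwidth: Δω = ω₀/Q = 4.355e+04 rad/s; BW = Δω/(2π) = 6931 Hz.

(a) f₀ = 806.5 Hz  (b) Q = 0.1163  (c) BW = 6931 Hz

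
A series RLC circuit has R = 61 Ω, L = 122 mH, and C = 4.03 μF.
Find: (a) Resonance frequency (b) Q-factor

Step 1 — Resonance condition Im(Z)=0 gives ω₀ = 1/√(LC).
Step 2 — ω₀ = 1/√(0.122·4.03e-06) = 1426 rad/s.
Step 3 — f₀ = ω₀/(2π) = 227 Hz.
Step 4 — Series Q: Q = ω₀L/R = 1426·0.122/61 = 2.852.

(a) f₀ = 227 Hz  (b) Q = 2.852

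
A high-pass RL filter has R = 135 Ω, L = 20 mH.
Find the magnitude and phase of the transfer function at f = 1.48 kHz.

Step 1 — Angular frequency: ω = 2π·1480 = 9299 rad/s.
Step 2 — Transfer function: H(jω) = jωL/(R + jωL).
Step 3 — Numerator jωL = j·186; denominator R + jωL = 135 + j186.
Step 4 — H = 0.6549 + j0.4754.
Step 5 — Magnitude: |H| = 0.8093 (-1.8 dB); phase: φ = 36.0°.

|H| = 0.8093 (-1.8 dB), φ = 36.0°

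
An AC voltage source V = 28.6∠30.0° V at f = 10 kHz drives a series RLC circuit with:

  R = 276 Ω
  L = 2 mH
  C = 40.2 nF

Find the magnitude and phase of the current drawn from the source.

Step 1 — Angular frequency: ω = 2π·f = 2π·1e+04 = 6.283e+04 rad/s.
Step 2 — Component impedances:
  R: Z = R = 276 Ω
  L: Z = jωL = j·6.283e+04·0.002 = 0 + j125.7 Ω
  C: Z = 1/(jωC) = -j/(ω·C) = 0 - j395.9 Ω
Step 3 — Series combination: Z_total = R + L + C = 276 - j270.2 Ω = 386.3∠-44.4° Ω.
Step 4 — Source phasor: V = 28.6∠30.0° V = 24.77 + j14.3 V.
Step 5 — Ohm's law: I = V / Z_total = (24.77 + j14.3) / (276 - j270.2) = 0.01992 + j0.07131 A.
Step 6 — Convert to polar: |I| = 0.07404 A, ∠I = 74.4°.

I = 0.07404∠74.4° A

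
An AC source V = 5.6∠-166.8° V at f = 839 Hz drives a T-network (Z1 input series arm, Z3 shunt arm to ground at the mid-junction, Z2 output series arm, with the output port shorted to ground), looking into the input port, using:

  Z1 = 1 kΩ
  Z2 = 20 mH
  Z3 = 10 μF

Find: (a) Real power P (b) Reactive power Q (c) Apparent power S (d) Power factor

Step 1 — Angular frequency: ω = 2π·f = 2π·839 = 5272 rad/s.
Step 2 — Component impedances:
  Z1: Z = R = 1000 Ω
  Z2: Z = jωL = j·5272·0.02 = 0 + j105.4 Ω
  Z3: Z = 1/(jωC) = -j/(ω·C) = 0 - j18.97 Ω
Step 3 — With the output port shorted to ground, the output series arm Z2 runs from the junction to ground; the shunt arm Z3 also runs from the junction to ground. They appear in parallel: Z3 || Z2 = 0 - j23.13 Ω.
Step 4 — Series with input arm Z1: Z_in = Z1 + (Z3 || Z2) = 1000 - j23.13 Ω = 1000∠-1.3° Ω.
Step 5 — Source phasor: V = 5.6∠-166.8° V = -5.452 - j1.279 V.
Step 6 — Current: I = V / Z = -0.00542 - j0.001404 A = 0.005599∠-165.5° A.
Step 7 — Complex power: S = V·I* = 0.03134 - j0.000725 VA.
Step 8 — Real power: P = Re(S) = 0.03134 W.
Step 9 — Reactive power: Q = Im(S) = -0.000725 VAR.
Step 10 — Apparent power: |S| = 0.03135 VA.
Step 11 — Power factor: PF = P/|S| = 0.9997 (leading).

(a) P = 0.03134 W  (b) Q = -0.000725 VAR  (c) S = 0.03135 VA  (d) PF = 0.9997 (leading)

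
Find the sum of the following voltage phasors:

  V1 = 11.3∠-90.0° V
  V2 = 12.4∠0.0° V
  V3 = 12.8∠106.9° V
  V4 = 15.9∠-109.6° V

Step 1 — Convert each phasor to rectangular form:
  V1 = 11.3·(cos(-90.0°) + j·sin(-90.0°)) = 0 - j11.3 V
  V2 = 12.4·(cos(0.0°) + j·sin(0.0°)) = 12.4 V
  V3 = 12.8·(cos(106.9°) + j·sin(106.9°)) = -3.721 + j12.25 V
  V4 = 15.9·(cos(-109.6°) + j·sin(-109.6°)) = -5.334 - j14.98 V
Step 2 — Sum components: V_total = 3.345 - j14.03 V.
Step 3 — Convert to polar: |V_total| = 14.42 V, ∠V_total = -76.6°.

V_total = 14.42∠-76.6° V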